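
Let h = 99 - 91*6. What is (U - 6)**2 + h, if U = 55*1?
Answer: 1954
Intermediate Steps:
U = 55
h = -447 (h = 99 - 546 = -447)
(U - 6)**2 + h = (55 - 6)**2 - 447 = 49**2 - 447 = 2401 - 447 = 1954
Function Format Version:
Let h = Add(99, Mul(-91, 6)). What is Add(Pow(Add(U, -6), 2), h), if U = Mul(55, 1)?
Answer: 1954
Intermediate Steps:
U = 55
h = -447 (h = Add(99, -546) = -447)
Add(Pow(Add(U, -6), 2), h) = Add(Pow(Add(55, -6), 2), -447) = Add(Pow(49, 2), -447) = Add(2401, -447) = 1954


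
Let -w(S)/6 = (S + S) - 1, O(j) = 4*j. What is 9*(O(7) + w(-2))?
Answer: 522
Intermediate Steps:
w(S) = 6 - 12*S (w(S) = -6*((S + S) - 1) = -6*(2*S - 1) = -6*(-1 + 2*S) = 6 - 12*S)
9*(O(7) + w(-2)) = 9*(4*7 + (6 - 12*(-2))) = 9*(28 + (6 + 24)) = 9*(28 + 30) = 9*58 = 522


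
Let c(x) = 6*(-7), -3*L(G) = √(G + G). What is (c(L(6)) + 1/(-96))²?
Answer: 16265089/9216 ≈ 1764.9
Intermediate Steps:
L(G) = -√2*√G/3 (L(G) = -√(G + G)/3 = -√2*√G/3)
c(x) = -42
(c(L(6)) + 1/(-96))² = (-42 + 1/(-96))² = (-42 - 1/96)² = (-4033/96)² = 16265089/9216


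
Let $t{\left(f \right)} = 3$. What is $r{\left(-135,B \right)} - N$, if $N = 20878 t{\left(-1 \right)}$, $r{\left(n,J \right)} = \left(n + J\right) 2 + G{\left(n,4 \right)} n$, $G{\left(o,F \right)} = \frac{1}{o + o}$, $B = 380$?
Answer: $- \frac{124287}{2} \approx -62144.0$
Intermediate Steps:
$G{\left(o,F \right)} = \frac{1}{2 o}$
$r{\left(n,J \right)} = \frac{1}{2} + 2 J + 2 n$ ($r{\left(n,J \right)} = \left(n + J\right) 2 + \frac{1}{2 n} n = \left(J + n\right) 2 + \frac{1}{2} = \left(2 J + 2 n\right) + \frac{1}{2} = \frac{1}{2} + 2 J + 2 n$)
$N = 62634$ ($N = 20878 \cdot 3 = 62634$)
$r{\left(-135,B \right)} - N = \left(\frac{1}{2} + 2 \cdot 380 + 2 \left(-135\right)\right) - 62634 = \left(\frac{1}{2} + 760 - 270\right) - 62634 = \frac{981}{2} - 62634 = - \frac{124287}{2}$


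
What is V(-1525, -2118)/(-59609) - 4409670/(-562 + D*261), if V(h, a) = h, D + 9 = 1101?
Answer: -26242223278/1695578005 ≈ -15.477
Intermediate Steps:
D = 1092 (D = -9 + 1101 = 1092)
V(-1525, -2118)/(-59609) - 4409670/(-562 + D*261) = -1525/(-59609) - 4409670/(-562 + 1092*261) = -1525*(-1/59609) - 4409670/(-562 + 285012) = 1525/59609 - 4409670/284450 = 1525/59609 - 4409670*1/284450 = 1525/59609 - 440967/28445 = -26242223278/1695578005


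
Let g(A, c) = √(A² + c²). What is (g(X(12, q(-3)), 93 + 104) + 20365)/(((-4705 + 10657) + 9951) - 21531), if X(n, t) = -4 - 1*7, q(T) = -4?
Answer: -20365/5628 - √38930/5628 ≈ -3.6536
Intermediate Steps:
X(n, t) = -11 (X(n, t) = -4 - 7 = -11)
(g(X(12, q(-3)), 93 + 104) + 20365)/(((-4705 + 10657) + 9951) - 21531) = (√((-11)² + (93 + 104)²) + 20365)/(((-4705 + 10657) + 9951) - 21531) = (√(121 + 197²) + 20365)/((5952 + 9951) - 21531) = (√(121 + 38809) + 20365)/(15903 - 21531) = (√38930 + 20365)/(-5628) = (20365 + √38930)*(-1/5628) = -20365/5628 - √38930/5628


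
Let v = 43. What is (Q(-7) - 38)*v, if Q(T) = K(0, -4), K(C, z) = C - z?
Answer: -1462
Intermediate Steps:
Q(T) = 4 (Q(T) = 0 - 1*(-4) = 0 + 4 = 4)
(Q(-7) - 38)*v = (4 - 38)*43 = -34*43 = -1462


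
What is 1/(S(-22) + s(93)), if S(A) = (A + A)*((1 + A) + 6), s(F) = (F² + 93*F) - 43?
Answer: 1/17915 ≈ 5.5819e-5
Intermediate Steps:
s(F) = -43 + F² + 93*F
S(A) = 2*A*(7 + A) (S(A) = (2*A)*(7 + A) = 2*A*(7 + A))
1/(S(-22) + s(93)) = 1/(2*(-22)*(7 - 22) + (-43 + 93² + 93*93)) = 1/(2*(-22)*(-15) + (-43 + 8649 + 8649)) = 1/(660 + 17255) = 1/17915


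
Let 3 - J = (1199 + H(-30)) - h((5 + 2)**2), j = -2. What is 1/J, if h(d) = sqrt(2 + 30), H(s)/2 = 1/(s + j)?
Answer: -306160/366140033 - 1024*sqrt(2)/366140033 ≈ -0.00084014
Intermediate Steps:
H(s) = 2/(-2 + s) (H(s) = 2/(s - 2) = 2/(-2 + s))
h(d) = 4*sqrt(2) (h(d) = sqrt(32) = 4*sqrt(2))
J = -19135/16 + 4*sqrt(2) (J = 3 - ((1199 + 2/(-2 - 30)) - 4*sqrt(2)) = 3 - ((1199 + 2/(-32)) - 4*sqrt(2)) = 3 - ((1199 + 2*(-1/32)) - 4*sqrt(2)) = 3 - ((1199 - 1/16) - 4*sqrt(2)) = 3 - (19183/16 - 4*sqrt(2)) = 3 + (-19183/16 + 4*sqrt(2)) = -19135/16 + 4*sqrt(2) ≈ -1190.3)
1/J = 1/(-19135/16 + 4*sqrt(2))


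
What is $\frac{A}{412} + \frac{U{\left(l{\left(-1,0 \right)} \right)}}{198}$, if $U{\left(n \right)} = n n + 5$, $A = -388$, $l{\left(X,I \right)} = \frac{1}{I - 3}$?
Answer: $- \frac{84058}{91773} \approx -0.91593$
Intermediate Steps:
$l{\left(X,I \right)} = \frac{1}{-3 + I}$
$U{\left(n \right)} = 5 + n^{2}$ ($U{\left(n \right)} = n^{2} + 5 = 5 + n^{2}$)
$\frac{A}{412} + \frac{U{\left(l{\left(-1,0 \right)} \right)}}{198} = - \frac{388}{412} + \frac{5 + \left(\frac{1}{-3 + 0}\right)^{2}}{198} = \left(-388\right) \frac{1}{412} + \left(5 + \left(\frac{1}{-3}\right)^{2}\right) \frac{1}{198} = - \frac{97}{103} + \left(5 + \left(- \frac{1}{3}\right)^{2}\right) \frac{1}{198} = - \frac{97}{103} + \left(5 + \frac{1}{9}\right) \frac{1}{198} = - \frac{97}{103} + \frac{46}{9} \cdot \frac{1}{198} = - \frac{97}{103} + \frac{23}{891} = - \frac{84058}{91773}$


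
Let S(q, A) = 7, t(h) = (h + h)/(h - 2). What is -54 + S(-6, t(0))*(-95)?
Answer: -719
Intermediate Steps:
t(h) = 2*h/(-2 + h) (t(h) = (2*h)/(-2 + h) = 2*h/(-2 + h))
-54 + S(-6, t(0))*(-95) = -54 + 7*(-95) = -54 - 665 = -719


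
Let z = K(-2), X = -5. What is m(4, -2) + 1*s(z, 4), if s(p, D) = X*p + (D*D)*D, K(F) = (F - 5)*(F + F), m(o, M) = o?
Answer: -72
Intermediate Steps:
K(F) = 2*F*(-5 + F) (K(F) = (-5 + F)*(2*F) = 2*F*(-5 + F))
z = 28 (z = 2*(-2)*(-5 - 2) = 2*(-2)*(-7) = 28)
s(p, D) = D³ - 5*p (s(p, D) = -5*p + (D*D)*D = -5*p + D²*D = -5*p + D³ = D³ - 5*p)
m(4, -2) + 1*s(z, 4) = 4 + 1*(4³ - 5*28) = 4 + 1*(64 - 140) = 4 + 1*(-76) = 4 - 76 = -72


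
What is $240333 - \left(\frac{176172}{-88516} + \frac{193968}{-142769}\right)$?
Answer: $\frac{759303087154872}{3159335201} \approx 2.4034 \cdot 10^{5}$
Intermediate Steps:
$240333 - \left(\frac{176172}{-88516} + \frac{193968}{-142769}\right) = 240333 - \left(176172 \left(- \frac{1}{88516}\right) + 193968 \left(- \frac{1}{142769}\right)\right) = 240333 - \left(- \frac{44043}{22129} - \frac{193968}{142769}\right) = 240333 - - \frac{10580292939}{3159335201} = 240333 + \frac{10580292939}{3159335201} = \frac{759303087154872}{3159335201}$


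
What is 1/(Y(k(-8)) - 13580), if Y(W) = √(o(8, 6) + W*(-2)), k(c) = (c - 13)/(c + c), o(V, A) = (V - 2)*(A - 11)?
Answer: -108640/1475331461 - 6*I*√58/1475331461 ≈ -7.3638e-5 - 3.0972e-8*I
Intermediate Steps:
o(V, A) = (-11 + A)*(-2 + V) (o(V, A) = (-2 + V)*(-11 + A) = (-11 + A)*(-2 + V))
k(c) = (-13 + c)/(2*c) (k(c) = (-13 + c)/((2*c)) = (-13 + c)*(1/(2*c)) = (-13 + c)/(2*c))
Y(W) = √(-30 - 2*W) (Y(W) = √((22 - 11*8 - 2*6 + 6*8) + W*(-2)) = √((22 - 88 - 12 + 48) - 2*W) = √(-30 - 2*W))
1/(Y(k(-8)) - 13580) = 1/(√(-30 - (-13 - 8)/(-8)) - 13580) = 1/(√(-30 - (-1)*(-21)/8) - 13580) = 1/(√(-30 - 2*21/16) - 13580) = 1/(√(-30 - 21/8) - 13580) = 1/(√(-261/8) - 13580) = 1/(3*I*√58/4 - 13580) = 1/(-13580 + 3*I*√58/4)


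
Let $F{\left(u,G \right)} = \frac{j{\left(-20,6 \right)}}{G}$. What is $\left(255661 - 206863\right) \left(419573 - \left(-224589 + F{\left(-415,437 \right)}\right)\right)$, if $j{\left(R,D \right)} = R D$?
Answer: $\frac{13736584005372}{437} \approx 3.1434 \cdot 10^{10}$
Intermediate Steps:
$j{\left(R,D \right)} = D R$
$F{\left(u,G \right)} = - \frac{120}{G}$ ($F{\left(u,G \right)} = \frac{6 \left(-20\right)}{G} = - \frac{120}{G}$)
$\left(255661 - 206863\right) \left(419573 - \left(-224589 + F{\left(-415,437 \right)}\right)\right) = \left(255661 - 206863\right) \left(419573 + \left(224589 - - \frac{120}{437}\right)\right) = 48798 \left(419573 + \left(224589 - \left(-120\right) \frac{1}{437}\right)\right) = 48798 \left(419573 + \left(224589 - - \frac{120}{437}\right)\right) = 48798 \left(419573 + \left(224589 + \frac{120}{437}\right)\right) = 48798 \left(419573 + \frac{98145513}{437}\right) = 48798 \cdot \frac{281498914}{437} = \frac{13736584005372}{437}$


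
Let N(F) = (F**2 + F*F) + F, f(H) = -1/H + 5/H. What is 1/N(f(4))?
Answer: 1/3 ≈ 0.33333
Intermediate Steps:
f(H) = 4/H
N(F) = F + 2*F**2 (N(F) = (F**2 + F**2) + F = 2*F**2 + F = F + 2*F**2)
1/N(f(4)) = 1/((4/4)*(1 + 2*(4/4))) = 1/((4*(1/4))*(1 + 2*(4*(1/4)))) = 1/(1*(1 + 2*1)) = 1/(1*(1 + 2)) = 1/(1*3) = 1/3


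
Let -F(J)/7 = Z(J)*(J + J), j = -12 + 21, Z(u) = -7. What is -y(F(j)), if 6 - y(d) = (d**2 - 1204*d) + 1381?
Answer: -282629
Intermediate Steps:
j = 9
F(J) = 98*J (F(J) = -(-49)*(J + J) = -(-49)*2*J = -(-98)*J = 98*J)
y(d) = -1375 - d**2 + 1204*d (y(d) = 6 - ((d**2 - 1204*d) + 1381) = 6 - (1381 + d**2 - 1204*d) = 6 + (-1381 - d**2 + 1204*d) = -1375 - d**2 + 1204*d)
-y(F(j)) = -(-1375 - (98*9)**2 + 1204*(98*9)) = -(-1375 - 1*882**2 + 1204*882) = -(-1375 - 1*777924 + 1061928) = -(-1375 - 777924 + 1061928) = -1*282629 = -282629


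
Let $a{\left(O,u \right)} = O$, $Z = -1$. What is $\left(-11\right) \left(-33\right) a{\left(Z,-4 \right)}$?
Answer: $-363$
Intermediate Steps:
$\left(-11\right) \left(-33\right) a{\left(Z,-4 \right)} = \left(-11\right) \left(-33\right) \left(-1\right) = 363 \left(-1\right) = -363$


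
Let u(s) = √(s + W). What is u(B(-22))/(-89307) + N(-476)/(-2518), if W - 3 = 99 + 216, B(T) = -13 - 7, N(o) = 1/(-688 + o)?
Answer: 1/2930952 - √298/89307 ≈ -0.00019295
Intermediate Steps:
B(T) = -20
W = 318 (W = 3 + (99 + 216) = 3 + 315 = 318)
u(s) = √(318 + s) (u(s) = √(s + 318) = √(318 + s))
u(B(-22))/(-89307) + N(-476)/(-2518) = √(318 - 20)/(-89307) + 1/(-688 - 476*(-2518)) = √298*(-1/89307) - 1/2518/(-1164) = -√298/89307 - 1/1164*(-1/2518) = -√298/89307 + 1/2930952 = 1/2930952 - √298/89307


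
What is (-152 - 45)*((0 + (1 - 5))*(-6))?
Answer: -4728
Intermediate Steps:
(-152 - 45)*((0 + (1 - 5))*(-6)) = -197*(0 - 4)*(-6) = -(-788)*(-6) = -197*24 = -4728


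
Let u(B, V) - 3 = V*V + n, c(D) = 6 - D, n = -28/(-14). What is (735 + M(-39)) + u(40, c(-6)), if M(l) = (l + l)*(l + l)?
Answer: 6968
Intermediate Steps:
n = 2 (n = -28*(-1/14) = 2)
u(B, V) = 5 + V**2 (u(B, V) = 3 + (V*V + 2) = 3 + (V**2 + 2) = 3 + (2 + V**2) = 5 + V**2)
M(l) = 4*l**2 (M(l) = (2*l)*(2*l) = 4*l**2)
(735 + M(-39)) + u(40, c(-6)) = (735 + 4*(-39)**2) + (5 + (6 - 1*(-6))**2) = (735 + 4*1521) + (5 + (6 + 6)**2) = (735 + 6084) + (5 + 12**2) = 6819 + (5 + 144) = 6819 + 149 = 6968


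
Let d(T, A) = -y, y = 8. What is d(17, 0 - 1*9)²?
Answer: 64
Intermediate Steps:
d(T, A) = -8 (d(T, A) = -1*8 = -8)
d(17, 0 - 1*9)² = (-8)² = 64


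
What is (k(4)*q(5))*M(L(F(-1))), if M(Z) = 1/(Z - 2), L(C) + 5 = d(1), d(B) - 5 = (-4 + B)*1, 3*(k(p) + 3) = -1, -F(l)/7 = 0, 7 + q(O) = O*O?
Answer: 12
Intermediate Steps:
q(O) = -7 + O² (q(O) = -7 + O*O = -7 + O²)
F(l) = 0 (F(l) = -7*0 = 0)
k(p) = -10/3 (k(p) = -3 + (⅓)*(-1) = -3 - ⅓ = -10/3)
d(B) = 1 + B (d(B) = 5 + (-4 + B)*1 = 5 + (-4 + B) = 1 + B)
L(C) = -3 (L(C) = -5 + (1 + 1) = -5 + 2 = -3)
M(Z) = 1/(-2 + Z)
(k(4)*q(5))*M(L(F(-1))) = (-10*(-7 + 5²)/3)/(-2 - 3) = -10*(-7 + 25)/3/(-5) = -10/3*18*(-⅕) = -60*(-⅕) = 12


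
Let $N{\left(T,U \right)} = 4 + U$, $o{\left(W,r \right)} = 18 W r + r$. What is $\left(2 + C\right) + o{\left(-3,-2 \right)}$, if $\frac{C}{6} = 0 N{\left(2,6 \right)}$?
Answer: $108$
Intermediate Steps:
$o{\left(W,r \right)} = r + 18 W r$ ($o{\left(W,r \right)} = 18 W r + r = r + 18 W r$)
$C = 0$ ($C = 6 \cdot 0 \left(4 + 6\right) = 6 \cdot 0 \cdot 10 = 6 \cdot 0 = 0$)
$\left(2 + C\right) + o{\left(-3,-2 \right)} = \left(2 + 0\right) - 2 \left(1 + 18 \left(-3\right)\right) = 2 - 2 \left(1 - 54\right) = 2 - -106 = 2 + 106 = 108$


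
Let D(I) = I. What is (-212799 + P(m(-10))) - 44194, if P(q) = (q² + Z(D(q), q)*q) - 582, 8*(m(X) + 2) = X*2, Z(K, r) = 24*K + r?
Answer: -514097/2 ≈ -2.5705e+5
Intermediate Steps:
Z(K, r) = r + 24*K
m(X) = -2 + X/4 (m(X) = -2 + (X*2)/8 = -2 + (2*X)/8 = -2 + X/4)
P(q) = -582 + 26*q² (P(q) = (q² + (q + 24*q)*q) - 582 = (q² + (25*q)*q) - 582 = (q² + 25*q²) - 582 = 26*q² - 582 = -582 + 26*q²)
(-212799 + P(m(-10))) - 44194 = (-212799 + (-582 + 26*(-2 + (¼)*(-10))²)) - 44194 = (-212799 + (-582 + 26*(-2 - 5/2)²)) - 44194 = (-212799 + (-582 + 26*(-9/2)²)) - 44194 = (-212799 + (-582 + 26*(81/4))) - 44194 = (-212799 + (-582 + 1053/2)) - 44194 = (-212799 - 111/2) - 44194 = -425709/2 - 44194 = -514097/2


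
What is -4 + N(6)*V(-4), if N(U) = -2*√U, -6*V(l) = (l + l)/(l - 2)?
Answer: -4 + 4*√6/9 ≈ -2.9113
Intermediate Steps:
V(l) = -l/(3*(-2 + l)) (V(l) = -(l + l)/(6*(l - 2)) = -2*l/(6*(-2 + l)) = -l/(3*(-2 + l)))
-4 + N(6)*V(-4) = -4 + (-2*√6)*(-1*(-4)/(-6 + 3*(-4))) = -4 + (-2*√6)*(-1*(-4)/(-6 - 12)) = -4 + (-2*√6)*(-1*(-4)/(-18)) = -4 + (-2*√6)*(-1*(-4)*(-1/18)) = -4 - 2*√6*(-2/9) = -4 + 4*√6/9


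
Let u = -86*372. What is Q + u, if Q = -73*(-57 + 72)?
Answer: -33087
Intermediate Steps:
Q = -1095 (Q = -73*15 = -1095)
u = -31992
Q + u = -1095 - 31992 = -33087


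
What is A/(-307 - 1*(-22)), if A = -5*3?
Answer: 1/19 ≈ 0.052632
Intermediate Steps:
A = -15
A/(-307 - 1*(-22)) = -15/(-307 - 1*(-22)) = -15/(-307 + 22) = -15/(-285) = -15*(-1/285) = 1/19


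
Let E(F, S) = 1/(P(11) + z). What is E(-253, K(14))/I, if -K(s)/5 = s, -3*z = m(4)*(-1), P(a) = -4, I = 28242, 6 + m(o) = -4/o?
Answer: -1/178866 ≈ -5.5908e-6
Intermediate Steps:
m(o) = -6 - 4/o
z = -7/3 (z = -(-6 - 4/4)*(-1)/3 = -(-6 - 4*¼)*(-1)/3 = -(-6 - 1)*(-1)/3 = -(-7)*(-1)/3 = -⅓*7 = -7/3 ≈ -2.3333)
K(s) = -5*s
E(F, S) = -3/19 (E(F, S) = 1/(-4 - 7/3) = 1/(-19/3) = -3/19)
E(-253, K(14))/I = -3/19/28242 = -3/19*1/28242 = -1/178866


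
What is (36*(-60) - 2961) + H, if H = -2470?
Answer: -7591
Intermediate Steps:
(36*(-60) - 2961) + H = (36*(-60) - 2961) - 2470 = (-2160 - 2961) - 2470 = -5121 - 2470 = -7591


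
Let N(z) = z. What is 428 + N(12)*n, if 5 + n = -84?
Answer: -640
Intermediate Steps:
n = -89 (n = -5 - 84 = -89)
428 + N(12)*n = 428 + 12*(-89) = 428 - 1068 = -640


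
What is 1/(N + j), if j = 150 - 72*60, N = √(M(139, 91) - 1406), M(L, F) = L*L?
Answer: -834/3474197 - √17915/17370985 ≈ -0.00024776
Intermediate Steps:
M(L, F) = L²
N = √17915 (N = √(139² - 1406) = √(19321 - 1406) = √17915 ≈ 133.85)
j = -4170 (j = 150 - 4320 = -4170)
1/(N + j) = 1/(√17915 - 4170) = 1/(-4170 + √17915)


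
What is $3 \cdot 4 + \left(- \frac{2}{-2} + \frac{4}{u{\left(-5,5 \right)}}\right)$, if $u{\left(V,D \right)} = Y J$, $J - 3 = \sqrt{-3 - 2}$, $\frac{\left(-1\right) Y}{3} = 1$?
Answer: $\frac{89}{7} + \frac{2 i \sqrt{5}}{21} \approx 12.714 + 0.21296 i$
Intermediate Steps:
$Y = -3$ ($Y = \left(-3\right) 1 = -3$)
$J = 3 + i \sqrt{5}$ ($J = 3 + \sqrt{-3 - 2} = 3 + \sqrt{-5} = 3 + i \sqrt{5} \approx 3.0 + 2.2361 i$)
$u{\left(V,D \right)} = -9 - 3 i \sqrt{5}$ ($u{\left(V,D \right)} = - 3 \left(3 + i \sqrt{5}\right) = -9 - 3 i \sqrt{5}$)
$3 \cdot 4 + \left(- \frac{2}{-2} + \frac{4}{u{\left(-5,5 \right)}}\right) = 3 \cdot 4 + \left(- \frac{2}{-2} + \frac{4}{-9 - 3 i \sqrt{5}}\right) = 12 + \left(\left(-2\right) \left(- \frac{1}{2}\right) + \frac{4}{-9 - 3 i \sqrt{5}}\right) = 12 + \left(1 + \frac{4}{-9 - 3 i \sqrt{5}}\right) = 13 + \frac{4}{-9 - 3 i \sqrt{5}}$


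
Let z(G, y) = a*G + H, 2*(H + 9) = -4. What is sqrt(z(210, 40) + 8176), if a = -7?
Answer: sqrt(6695) ≈ 81.823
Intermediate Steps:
H = -11 (H = -9 + (1/2)*(-4) = -9 - 2 = -11)
z(G, y) = -11 - 7*G (z(G, y) = -7*G - 11 = -11 - 7*G)
sqrt(z(210, 40) + 8176) = sqrt((-11 - 7*210) + 8176) = sqrt((-11 - 1470) + 8176) = sqrt(-1481 + 8176) = sqrt(6695)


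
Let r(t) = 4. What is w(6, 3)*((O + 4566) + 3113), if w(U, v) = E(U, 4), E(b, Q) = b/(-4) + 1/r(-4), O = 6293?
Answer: -17465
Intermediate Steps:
E(b, Q) = 1/4 - b/4 (E(b, Q) = b/(-4) + 1/4 = b*(-1/4) + 1*(1/4) = -b/4 + 1/4 = 1/4 - b/4)
w(U, v) = 1/4 - U/4
w(6, 3)*((O + 4566) + 3113) = (1/4 - 1/4*6)*((6293 + 4566) + 3113) = (1/4 - 3/2)*(10859 + 3113) = -5/4*13972 = -17465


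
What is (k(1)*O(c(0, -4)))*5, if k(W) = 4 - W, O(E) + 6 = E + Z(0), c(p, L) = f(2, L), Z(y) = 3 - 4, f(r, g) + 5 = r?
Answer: -150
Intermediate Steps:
f(r, g) = -5 + r
Z(y) = -1
c(p, L) = -3 (c(p, L) = -5 + 2 = -3)
O(E) = -7 + E (O(E) = -6 + (E - 1) = -6 + (-1 + E) = -7 + E)
(k(1)*O(c(0, -4)))*5 = ((4 - 1*1)*(-7 - 3))*5 = ((4 - 1)*(-10))*5 = (3*(-10))*5 = -30*5 = -150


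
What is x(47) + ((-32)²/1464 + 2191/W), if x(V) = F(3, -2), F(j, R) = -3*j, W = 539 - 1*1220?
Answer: -159488/13847 ≈ -11.518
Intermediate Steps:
W = -681 (W = 539 - 1220 = -681)
x(V) = -9 (x(V) = -3*3 = -9)
x(47) + ((-32)²/1464 + 2191/W) = -9 + ((-32)²/1464 + 2191/(-681)) = -9 + (1024*(1/1464) + 2191*(-1/681)) = -9 + (128/183 - 2191/681) = -9 - 34865/13847 = -159488/13847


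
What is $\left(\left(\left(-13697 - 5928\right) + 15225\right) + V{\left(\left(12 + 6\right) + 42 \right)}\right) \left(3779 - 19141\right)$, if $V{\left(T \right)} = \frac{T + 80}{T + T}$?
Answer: $\frac{202724633}{3} \approx 6.7575 \cdot 10^{7}$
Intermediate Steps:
$V{\left(T \right)} = \frac{80 + T}{2 T}$
$\left(\left(\left(-13697 - 5928\right) + 15225\right) + V{\left(\left(12 + 6\right) + 42 \right)}\right) \left(3779 - 19141\right) = \left(\left(\left(-13697 - 5928\right) + 15225\right) + \frac{80 + \left(\left(12 + 6\right) + 42\right)}{2 \left(\left(12 + 6\right) + 42\right)}\right) \left(3779 - 19141\right) = \left(\left(-19625 + 15225\right) + \frac{80 + \left(18 + 42\right)}{2 \left(18 + 42\right)}\right) \left(-15362\right) = \left(-4400 + \frac{80 + 60}{2 \cdot 60}\right) \left(-15362\right) = \left(-4400 + \frac{1}{2} \cdot \frac{1}{60} \cdot 140\right) \left(-15362\right) = \left(-4400 + \frac{7}{6}\right) \left(-15362\right) = \left(- \frac{26393}{6}\right) \left(-15362\right) = \frac{202724633}{3}$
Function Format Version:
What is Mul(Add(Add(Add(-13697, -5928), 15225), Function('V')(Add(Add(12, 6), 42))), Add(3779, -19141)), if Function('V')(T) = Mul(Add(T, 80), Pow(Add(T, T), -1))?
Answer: Rational(202724633, 3) ≈ 6.7575e+7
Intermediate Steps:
Function('V')(T) = Mul(Rational(1, 2), Pow(T, -1), Add(80, T)) (Function('V')(T) = Mul(Add(80, T), Pow(Mul(2, T), -1)) = Mul(Add(80, T), Mul(Rational(1, 2), Pow(T, -1))) = Mul(Rational(1, 2), Pow(T, -1), Add(80, T)))
Mul(Add(Add(Add(-13697, -5928), 15225), Function('V')(Add(Add(12, 6), 42))), Add(3779, -19141)) = Mul(Add(Add(Add(-13697, -5928), 15225), Mul(Rational(1, 2), Pow(Add(Add(12, 6), 42), -1), Add(80, Add(Add(12, 6), 42)))), Add(3779, -19141)) = Mul(Add(Add(-19625, 15225), Mul(Rational(1, 2), Pow(Add(18, 42), -1), Add(80, Add(18, 42)))), -15362) = Mul(Add(-4400, Mul(Rational(1, 2), Pow(60, -1), Add(80, 60))), -15362) = Mul(Add(-4400, Mul(Rational(1, 2), Rational(1, 60), 140)), -15362) = Mul(Add(-4400, Rational(7, 6)), -15362) = Mul(Rational(-26393, 6), -15362) = Rational(202724633, 3)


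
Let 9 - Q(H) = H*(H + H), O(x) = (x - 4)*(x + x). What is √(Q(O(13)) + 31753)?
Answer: 5*I*√3110 ≈ 278.84*I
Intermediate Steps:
O(x) = 2*x*(-4 + x) (O(x) = (-4 + x)*(2*x) = 2*x*(-4 + x))
Q(H) = 9 - 2*H² (Q(H) = 9 - H*(H + H) = 9 - H*2*H = 9 - 2*H²)
√(Q(O(13)) + 31753) = √((9 - 2*676*(-4 + 13)²) + 31753) = √((9 - 2*(2*13*9)²) + 31753) = √((9 - 2*234²) + 31753) = √((9 - 2*54756) + 31753) = √((9 - 109512) + 31753) = √(-109503 + 31753) = √(-77750) = 5*I*√3110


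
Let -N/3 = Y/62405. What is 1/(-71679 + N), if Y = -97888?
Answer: -8915/638976333 ≈ -1.3952e-5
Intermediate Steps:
N = 41952/8915 (N = -(-293664)/62405 = -3*(-13984/8915) = 41952/8915 ≈ 4.7058)
1/(-71679 + N) = 1/(-71679 + 41952/8915) = 1/(-638976333/8915) = -8915/638976333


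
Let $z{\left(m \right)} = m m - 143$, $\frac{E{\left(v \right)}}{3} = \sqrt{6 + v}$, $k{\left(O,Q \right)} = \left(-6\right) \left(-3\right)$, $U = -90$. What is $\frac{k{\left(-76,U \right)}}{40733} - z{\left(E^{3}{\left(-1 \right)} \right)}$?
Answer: $- \frac{3705969788}{40733} \approx -90982.0$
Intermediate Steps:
$k{\left(O,Q \right)} = 18$
$E{\left(v \right)} = 3 \sqrt{6 + v}$
$z{\left(m \right)} = -143 + m^{2}$ ($z{\left(m \right)} = m^{2} - 143 = -143 + m^{2}$)
$\frac{k{\left(-76,U \right)}}{40733} - z{\left(E^{3}{\left(-1 \right)} \right)} = \frac{18}{40733} - \left(-143 + \left(\left(3 \sqrt{6 - 1}\right)^{3}\right)^{2}\right) = 18 \cdot \frac{1}{40733} - \left(-143 + \left(\left(3 \sqrt{5}\right)^{3}\right)^{2}\right) = \frac{18}{40733} - \left(-143 + \left(135 \sqrt{5}\right)^{2}\right) = \frac{18}{40733} - \left(-143 + 91125\right) = \frac{18}{40733} - 90982 = - \frac{3705969788}{40733}$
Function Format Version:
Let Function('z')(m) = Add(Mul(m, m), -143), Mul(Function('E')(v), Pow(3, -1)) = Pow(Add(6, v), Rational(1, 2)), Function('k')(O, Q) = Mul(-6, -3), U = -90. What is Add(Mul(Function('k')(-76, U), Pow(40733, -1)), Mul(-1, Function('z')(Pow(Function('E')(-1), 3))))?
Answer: Rational(-3705969788, 40733) ≈ -90982.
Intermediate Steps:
Function('k')(O, Q) = 18
Function('E')(v) = Mul(3, Pow(Add(6, v), Rational(1, 2)))
Function('z')(m) = Add(-143, Pow(m, 2)) (Function('z')(m) = Add(Pow(m, 2), -143) = Add(-143, Pow(m, 2)))
Add(Mul(Function('k')(-76, U), Pow(40733, -1)), Mul(-1, Function('z')(Pow(Function('E')(-1), 3)))) = Add(Mul(18, Pow(40733, -1)), Mul(-1, Add(-143, Pow(Pow(Mul(3, Pow(Add(6, -1), Rational(1, 2))), 3), 2)))) = Add(Mul(18, Rational(1, 40733)), Mul(-1, Add(-143, Pow(Pow(Mul(3, Pow(5, Rational(1, 2))), 3), 2)))) = Add(Rational(18, 40733), Mul(-1, Add(-143, Pow(Mul(135, Pow(5, Rational(1, 2))), 2)))) = Add(Rational(18, 40733), Mul(-1, Add(-143, 91125))) = Add(Rational(18, 40733), Mul(-1, 90982)) = Add(Rational(18, 40733), -90982) = Rational(-3705969788, 40733)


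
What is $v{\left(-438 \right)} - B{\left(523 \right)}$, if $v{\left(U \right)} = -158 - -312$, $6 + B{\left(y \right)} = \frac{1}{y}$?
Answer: $\frac{83679}{523} \approx 160.0$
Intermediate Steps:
$B{\left(y \right)} = -6 + \frac{1}{y}$
$v{\left(U \right)} = 154$ ($v{\left(U \right)} = -158 + 312 = 154$)
$v{\left(-438 \right)} - B{\left(523 \right)} = 154 - \left(-6 + \frac{1}{523}\right) = 154 - - \frac{3137}{523} = 154 + \frac{3137}{523} = \frac{83679}{523}$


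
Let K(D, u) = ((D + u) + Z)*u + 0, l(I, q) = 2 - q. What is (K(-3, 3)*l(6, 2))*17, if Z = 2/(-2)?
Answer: 0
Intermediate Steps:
Z = -1 (Z = 2*(-1/2) = -1)
K(D, u) = u*(-1 + D + u) (K(D, u) = ((D + u) - 1)*u + 0 = (-1 + D + u)*u + 0 = u*(-1 + D + u) + 0 = u*(-1 + D + u))
(K(-3, 3)*l(6, 2))*17 = ((3*(-1 - 3 + 3))*(2 - 1*2))*17 = ((3*(-1))*(2 - 2))*17 = -3*0*17 = 0*17 = 0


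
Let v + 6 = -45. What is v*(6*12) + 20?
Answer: -3652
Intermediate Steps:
v = -51 (v = -6 - 45 = -51)
v*(6*12) + 20 = -306*12 + 20 = -51*72 + 20 = -3672 + 20 = -3652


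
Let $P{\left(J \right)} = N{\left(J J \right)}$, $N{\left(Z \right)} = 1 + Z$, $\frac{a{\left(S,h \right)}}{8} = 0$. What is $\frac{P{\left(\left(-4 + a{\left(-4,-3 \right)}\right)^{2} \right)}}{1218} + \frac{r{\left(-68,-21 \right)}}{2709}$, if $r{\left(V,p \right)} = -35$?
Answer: $\frac{31123}{157122} \approx 0.19808$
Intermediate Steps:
$a{\left(S,h \right)} = 0$ ($a{\left(S,h \right)} = 8 \cdot 0 = 0$)
$P{\left(J \right)} = 1 + J^{2}$ ($P{\left(J \right)} = 1 + J J = 1 + J^{2}$)
$\frac{P{\left(\left(-4 + a{\left(-4,-3 \right)}\right)^{2} \right)}}{1218} + \frac{r{\left(-68,-21 \right)}}{2709} = \frac{1 + \left(\left(-4 + 0\right)^{2}\right)^{2}}{1218} - \frac{35}{2709} = \left(1 + \left(\left(-4\right)^{2}\right)^{2}\right) \frac{1}{1218} - \frac{5}{387} = \left(1 + 16^{2}\right) \frac{1}{1218} - \frac{5}{387} = \left(1 + 256\right) \frac{1}{1218} - \frac{5}{387} = 257 \cdot \frac{1}{1218} - \frac{5}{387} = \frac{257}{1218} - \frac{5}{387} = \frac{31123}{157122}$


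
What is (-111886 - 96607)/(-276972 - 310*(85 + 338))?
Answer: 208493/408102 ≈ 0.51088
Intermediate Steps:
(-111886 - 96607)/(-276972 - 310*(85 + 338)) = -208493/(-276972 - 310*423) = -208493/(-276972 - 131130) = -208493/(-408102) = -208493*(-1/408102) = 208493/408102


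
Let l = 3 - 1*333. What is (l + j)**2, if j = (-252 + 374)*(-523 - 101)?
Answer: 5845825764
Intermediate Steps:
l = -330 (l = 3 - 333 = -330)
j = -76128 (j = 122*(-624) = -76128)
(l + j)**2 = (-330 - 76128)**2 = (-76458)**2 = 5845825764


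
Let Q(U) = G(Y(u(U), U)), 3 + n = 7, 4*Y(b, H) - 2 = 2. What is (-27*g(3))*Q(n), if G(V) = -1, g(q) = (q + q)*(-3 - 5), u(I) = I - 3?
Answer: -1296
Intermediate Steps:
u(I) = -3 + I
Y(b, H) = 1 (Y(b, H) = ½ + (¼)*2 = ½ + ½ = 1)
g(q) = -16*q (g(q) = (2*q)*(-8) = -16*q)
n = 4 (n = -3 + 7 = 4)
Q(U) = -1
(-27*g(3))*Q(n) = -(-432)*3*(-1) = -27*(-48)*(-1) = 1296*(-1) = -1296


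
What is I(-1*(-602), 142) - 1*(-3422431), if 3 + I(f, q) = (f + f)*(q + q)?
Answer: 3764364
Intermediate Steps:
I(f, q) = -3 + 4*f*q (I(f, q) = -3 + (f + f)*(q + q) = -3 + (2*f)*(2*q) = -3 + 4*f*q)
I(-1*(-602), 142) - 1*(-3422431) = (-3 + 4*(-1*(-602))*142) - 1*(-3422431) = (-3 + 4*602*142) + 3422431 = (-3 + 341936) + 3422431 = 341933 + 3422431 = 3764364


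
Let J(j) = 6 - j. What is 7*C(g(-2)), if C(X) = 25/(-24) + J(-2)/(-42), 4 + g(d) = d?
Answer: -69/8 ≈ -8.6250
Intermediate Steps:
g(d) = -4 + d
C(X) = -69/56 (C(X) = 25/(-24) + (6 - 1*(-2))/(-42) = 25*(-1/24) + (6 + 2)*(-1/42) = -25/24 + 8*(-1/42) = -25/24 - 4/21 = -69/56)
7*C(g(-2)) = 7*(-69/56) = -69/8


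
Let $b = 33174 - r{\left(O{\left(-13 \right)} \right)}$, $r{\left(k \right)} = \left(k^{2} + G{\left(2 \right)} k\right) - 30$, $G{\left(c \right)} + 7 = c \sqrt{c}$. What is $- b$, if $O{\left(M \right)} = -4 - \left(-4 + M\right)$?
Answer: $-33126 + 26 \sqrt{2} \approx -33089.0$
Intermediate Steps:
$O{\left(M \right)} = - M$
$G{\left(c \right)} = -7 + c^{\frac{3}{2}}$ ($G{\left(c \right)} = -7 + c \sqrt{c} = -7 + c^{\frac{3}{2}}$)
$r{\left(k \right)} = -30 + k^{2} + k \left(-7 + 2 \sqrt{2}\right)$ ($r{\left(k \right)} = \left(k^{2} + \left(-7 + 2^{\frac{3}{2}}\right) k\right) - 30 = \left(k^{2} + \left(-7 + 2 \sqrt{2}\right) k\right) - 30 = \left(k^{2} + k \left(-7 + 2 \sqrt{2}\right)\right) - 30 = -30 + k^{2} + k \left(-7 + 2 \sqrt{2}\right)$)
$b = 33126 - 26 \sqrt{2}$ ($b = 33174 - \left(-30 + \left(\left(-1\right) \left(-13\right)\right)^{2} - \left(-1\right) \left(-13\right) \left(7 - 2 \sqrt{2}\right)\right) = 33174 - \left(-30 + 13^{2} - 13 \left(7 - 2 \sqrt{2}\right)\right) = 33174 - \left(-30 + 169 - \left(91 - 26 \sqrt{2}\right)\right) = 33174 - \left(48 + 26 \sqrt{2}\right) = 33126 - 26 \sqrt{2} \approx 33089.0$)
$- b = - (33126 - 26 \sqrt{2}) = -33126 + 26 \sqrt{2}$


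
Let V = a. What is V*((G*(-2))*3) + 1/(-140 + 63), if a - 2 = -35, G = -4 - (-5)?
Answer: 15245/77 ≈ 197.99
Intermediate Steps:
G = 1 (G = -4 - 1*(-5) = -4 + 5 = 1)
a = -33 (a = 2 - 35 = -33)
V = -33
V*((G*(-2))*3) + 1/(-140 + 63) = -33*1*(-2)*3 + 1/(-140 + 63) = -(-66)*3 + 1/(-77) = -33*(-6) - 1/77 = 198 - 1/77 = 15245/77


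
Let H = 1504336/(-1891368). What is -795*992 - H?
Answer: -186450869398/236421 ≈ -7.8864e+5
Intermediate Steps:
H = -188042/236421 (H = 1504336*(-1/1891368) = -188042/236421 ≈ -0.79537)
-795*992 - H = -795*992 - 1*(-188042/236421) = -788640 + 188042/236421 = -186450869398/236421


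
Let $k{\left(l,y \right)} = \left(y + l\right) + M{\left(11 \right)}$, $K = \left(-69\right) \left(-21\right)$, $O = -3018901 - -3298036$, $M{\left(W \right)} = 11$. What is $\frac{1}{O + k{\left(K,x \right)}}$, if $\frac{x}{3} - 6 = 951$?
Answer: $\frac{1}{283466} \approx 3.5278 \cdot 10^{-6}$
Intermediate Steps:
$O = 279135$ ($O = -3018901 + 3298036 = 279135$)
$K = 1449$
$x = 2871$ ($x = 18 + 3 \cdot 951 = 18 + 2853 = 2871$)
$k{\left(l,y \right)} = 11 + l + y$ ($k{\left(l,y \right)} = \left(y + l\right) + 11 = \left(l + y\right) + 11 = 11 + l + y$)
$\frac{1}{O + k{\left(K,x \right)}} = \frac{1}{279135 + \left(11 + 1449 + 2871\right)} = \frac{1}{279135 + 4331} = \frac{1}{283466}$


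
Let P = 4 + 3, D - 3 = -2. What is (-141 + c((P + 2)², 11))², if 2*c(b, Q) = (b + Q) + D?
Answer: 35721/4 ≈ 8930.3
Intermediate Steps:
D = 1 (D = 3 - 2 = 1)
P = 7
c(b, Q) = ½ + Q/2 + b/2 (c(b, Q) = ((b + Q) + 1)/2 = ((Q + b) + 1)/2 = (1 + Q + b)/2 = ½ + Q/2 + b/2)
(-141 + c((P + 2)², 11))² = (-141 + (½ + (½)*11 + (7 + 2)²/2))² = (-141 + (½ + 11/2 + (½)*9²))² = (-141 + (½ + 11/2 + (½)*81))² = (-141 + (½ + 11/2 + 81/2))² = (-141 + 93/2)² = (-189/2)² = 35721/4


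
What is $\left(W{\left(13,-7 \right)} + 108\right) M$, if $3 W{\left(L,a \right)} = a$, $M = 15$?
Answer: $1585$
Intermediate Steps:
$W{\left(L,a \right)} = \frac{a}{3}$
$\left(W{\left(13,-7 \right)} + 108\right) M = \left(\frac{1}{3} \left(-7\right) + 108\right) 15 = \left(- \frac{7}{3} + 108\right) 15 = \frac{317}{3} \cdot 15 = 1585$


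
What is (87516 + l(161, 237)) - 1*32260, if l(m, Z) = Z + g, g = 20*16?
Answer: 55813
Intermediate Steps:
g = 320
l(m, Z) = 320 + Z (l(m, Z) = Z + 320 = 320 + Z)
(87516 + l(161, 237)) - 1*32260 = (87516 + (320 + 237)) - 1*32260 = (87516 + 557) - 32260 = 88073 - 32260 = 55813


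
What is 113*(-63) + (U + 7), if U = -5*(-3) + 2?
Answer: -7095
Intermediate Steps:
U = 17 (U = 15 + 2 = 17)
113*(-63) + (U + 7) = 113*(-63) + (17 + 7) = -7119 + 24 = -7095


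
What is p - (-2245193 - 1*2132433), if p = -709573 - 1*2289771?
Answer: 1378282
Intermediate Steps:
p = -2999344 (p = -709573 - 2289771 = -2999344)
p - (-2245193 - 1*2132433) = -2999344 - (-2245193 - 1*2132433) = -2999344 - (-2245193 - 2132433) = -2999344 - 1*(-4377626) = -2999344 + 4377626 = 1378282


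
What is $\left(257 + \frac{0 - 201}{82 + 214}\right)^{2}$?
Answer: $\frac{5756408641}{87616} \approx 65700.0$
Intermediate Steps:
$\left(257 + \frac{0 - 201}{82 + 214}\right)^{2} = \left(257 - \frac{201}{296}\right)^{2} = \left(\frac{75871}{296}\right)^{2} = \frac{5756408641}{87616}$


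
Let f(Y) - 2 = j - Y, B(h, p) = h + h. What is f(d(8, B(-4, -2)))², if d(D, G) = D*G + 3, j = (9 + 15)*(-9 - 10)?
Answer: 154449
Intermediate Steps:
j = -456 (j = 24*(-19) = -456)
B(h, p) = 2*h
d(D, G) = 3 + D*G
f(Y) = -454 - Y (f(Y) = 2 + (-456 - Y) = -454 - Y)
f(d(8, B(-4, -2)))² = (-454 - (3 + 8*(2*(-4))))² = (-454 - (3 + 8*(-8)))² = (-454 - (3 - 64))² = (-454 - 1*(-61))² = (-454 + 61)² = (-393)² = 154449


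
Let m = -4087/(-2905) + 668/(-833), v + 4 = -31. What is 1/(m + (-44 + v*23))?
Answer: -345695/293285922 ≈ -0.0011787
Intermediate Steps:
v = -35 (v = -4 - 31 = -35)
m = 209133/345695 (m = -4087*(-1/2905) + 668*(-1/833) = 4087/2905 - 668/833 = 209133/345695 ≈ 0.60496)
1/(m + (-44 + v*23)) = 1/(209133/345695 + (-44 - 35*23)) = 1/(209133/345695 + (-44 - 805)) = 1/(209133/345695 - 849) = 1/(-293285922/345695) = -345695/293285922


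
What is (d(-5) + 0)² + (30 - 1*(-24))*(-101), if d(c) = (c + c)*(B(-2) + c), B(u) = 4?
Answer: -5354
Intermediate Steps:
d(c) = 2*c*(4 + c) (d(c) = (c + c)*(4 + c) = (2*c)*(4 + c) = 2*c*(4 + c))
(d(-5) + 0)² + (30 - 1*(-24))*(-101) = (2*(-5)*(4 - 5) + 0)² + (30 - 1*(-24))*(-101) = (2*(-5)*(-1) + 0)² + (30 + 24)*(-101) = (10 + 0)² + 54*(-101) = 10² - 5454 = 100 - 5454 = -5354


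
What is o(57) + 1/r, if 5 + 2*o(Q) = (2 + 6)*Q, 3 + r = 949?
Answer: 106662/473 ≈ 225.50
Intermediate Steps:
r = 946 (r = -3 + 949 = 946)
o(Q) = -5/2 + 4*Q (o(Q) = -5/2 + ((2 + 6)*Q)/2 = -5/2 + (8*Q)/2 = -5/2 + 4*Q)
o(57) + 1/r = (-5/2 + 4*57) + 1/946 = (-5/2 + 228) + 1/946 = 451/2 + 1/946 = 106662/473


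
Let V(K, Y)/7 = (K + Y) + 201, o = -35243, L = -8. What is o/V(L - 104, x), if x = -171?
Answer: 35243/574 ≈ 61.399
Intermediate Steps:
V(K, Y) = 1407 + 7*K + 7*Y (V(K, Y) = 7*((K + Y) + 201) = 7*(201 + K + Y) = 1407 + 7*K + 7*Y)
o/V(L - 104, x) = -35243/(1407 + 7*(-8 - 104) + 7*(-171)) = -35243/(1407 + 7*(-112) - 1197) = -35243/(1407 - 784 - 1197) = -35243/(-574) = -35243*(-1/574) = 35243/574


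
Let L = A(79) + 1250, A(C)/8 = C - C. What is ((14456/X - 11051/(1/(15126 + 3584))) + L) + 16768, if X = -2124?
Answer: -109782231566/531 ≈ -2.0675e+8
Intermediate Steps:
A(C) = 0 (A(C) = 8*(C - C) = 8*0 = 0)
L = 1250 (L = 0 + 1250 = 1250)
((14456/X - 11051/(1/(15126 + 3584))) + L) + 16768 = ((14456/(-2124) - 11051/(1/(15126 + 3584))) + 1250) + 16768 = ((14456*(-1/2124) - 11051/(1/18710)) + 1250) + 16768 = ((-3614/531 - 11051/1/18710) + 1250) + 16768 = ((-3614/531 - 11051*18710) + 1250) + 16768 = ((-3614/531 - 206764210) + 1250) + 16768 = (-109791799124/531 + 1250) + 16768 = -109791135374/531 + 16768 = -109782231566/531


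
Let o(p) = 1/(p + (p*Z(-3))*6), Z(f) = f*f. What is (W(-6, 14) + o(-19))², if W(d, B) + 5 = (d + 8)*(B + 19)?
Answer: 4063297536/1092025 ≈ 3720.9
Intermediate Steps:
Z(f) = f²
W(d, B) = -5 + (8 + d)*(19 + B) (W(d, B) = -5 + (d + 8)*(B + 19) = -5 + (8 + d)*(19 + B))
o(p) = 1/(55*p) (o(p) = 1/(p + (p*(-3)²)*6) = 1/(p + (p*9)*6) = 1/(p + (9*p)*6) = 1/(p + 54*p) = 1/(55*p))
(W(-6, 14) + o(-19))² = ((147 + 8*14 + 19*(-6) + 14*(-6)) + (1/55)/(-19))² = ((147 + 112 - 114 - 84) + (1/55)*(-1/19))² = (61 - 1/1045)² = (63744/1045)² = 4063297536/1092025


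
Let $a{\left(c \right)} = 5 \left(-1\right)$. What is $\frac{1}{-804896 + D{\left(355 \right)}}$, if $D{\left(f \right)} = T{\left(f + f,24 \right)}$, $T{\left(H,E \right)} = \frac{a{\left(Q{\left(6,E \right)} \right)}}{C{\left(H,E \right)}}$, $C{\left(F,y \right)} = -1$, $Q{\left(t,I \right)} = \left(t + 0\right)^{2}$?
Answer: $- \frac{1}{804891} \approx -1.2424 \cdot 10^{-6}$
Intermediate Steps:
$Q{\left(t,I \right)} = t^{2}$
$a{\left(c \right)} = -5$
$T{\left(H,E \right)} = 5$ ($T{\left(H,E \right)} = - \frac{5}{-1} = \left(-5\right) \left(-1\right) = 5$)
$D{\left(f \right)} = 5$
$\frac{1}{-804896 + D{\left(355 \right)}} = \frac{1}{-804896 + 5} = \frac{1}{-804891} = - \frac{1}{804891}$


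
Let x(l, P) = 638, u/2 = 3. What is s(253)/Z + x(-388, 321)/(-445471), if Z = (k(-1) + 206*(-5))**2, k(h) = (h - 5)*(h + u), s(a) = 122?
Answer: -331254669/250265607800 ≈ -0.0013236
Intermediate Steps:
u = 6 (u = 2*3 = 6)
k(h) = (-5 + h)*(6 + h) (k(h) = (h - 5)*(h + 6) = (-5 + h)*(6 + h))
Z = 1123600 (Z = ((-30 - 1 + (-1)**2) + 206*(-5))**2 = ((-30 - 1 + 1) - 1030)**2 = (-30 - 1030)**2 = (-1060)**2 = 1123600)
s(253)/Z + x(-388, 321)/(-445471) = 122/1123600 + 638/(-445471) = 122*(1/1123600) + 638*(-1/445471) = 61/561800 - 638/445471 = -331254669/250265607800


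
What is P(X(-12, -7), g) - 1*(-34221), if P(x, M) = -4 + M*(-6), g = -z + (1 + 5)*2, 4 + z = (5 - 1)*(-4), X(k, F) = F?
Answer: 34025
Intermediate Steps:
z = -20 (z = -4 + (5 - 1)*(-4) = -4 + 4*(-4) = -4 - 16 = -20)
g = 32 (g = -1*(-20) + (1 + 5)*2 = 20 + 6*2 = 20 + 12 = 32)
P(x, M) = -4 - 6*M
P(X(-12, -7), g) - 1*(-34221) = (-4 - 6*32) - 1*(-34221) = (-4 - 192) + 34221 = -196 + 34221 = 34025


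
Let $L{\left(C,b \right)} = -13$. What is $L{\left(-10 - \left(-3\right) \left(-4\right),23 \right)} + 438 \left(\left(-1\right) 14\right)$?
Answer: $-6145$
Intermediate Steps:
$L{\left(-10 - \left(-3\right) \left(-4\right),23 \right)} + 438 \left(\left(-1\right) 14\right) = -13 + 438 \left(\left(-1\right) 14\right) = -13 + 438 \left(-14\right) = -13 - 6132 = -6145$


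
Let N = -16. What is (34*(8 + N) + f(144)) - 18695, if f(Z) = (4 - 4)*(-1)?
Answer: -18967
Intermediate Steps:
f(Z) = 0 (f(Z) = 0*(-1) = 0)
(34*(8 + N) + f(144)) - 18695 = (34*(8 - 16) + 0) - 18695 = (34*(-8) + 0) - 18695 = (-272 + 0) - 18695 = -272 - 18695 = -18967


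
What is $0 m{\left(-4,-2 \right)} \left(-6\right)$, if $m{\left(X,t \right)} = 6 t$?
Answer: $0$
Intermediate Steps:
$0 m{\left(-4,-2 \right)} \left(-6\right) = 0 \cdot 6 \left(-2\right) \left(-6\right) = 0 \left(-12\right) \left(-6\right) = 0 \left(-6\right) = 0$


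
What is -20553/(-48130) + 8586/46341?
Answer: 151743417/247821370 ≈ 0.61231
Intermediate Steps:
-20553/(-48130) + 8586/46341 = -20553*(-1/48130) + 8586*(1/46341) = 20553/48130 + 954/5149 = 151743417/247821370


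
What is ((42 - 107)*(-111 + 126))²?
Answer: 950625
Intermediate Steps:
((42 - 107)*(-111 + 126))² = (-65*15)² = (-975)² = 950625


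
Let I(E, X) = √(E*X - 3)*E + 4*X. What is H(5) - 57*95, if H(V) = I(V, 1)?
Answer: -5411 + 5*√2 ≈ -5403.9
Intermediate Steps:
I(E, X) = 4*X + E*√(-3 + E*X) (I(E, X) = √(-3 + E*X)*E + 4*X = E*√(-3 + E*X) + 4*X = 4*X + E*√(-3 + E*X))
H(V) = 4 + V*√(-3 + V) (H(V) = 4*1 + V*√(-3 + V*1) = 4 + V*√(-3 + V))
H(5) - 57*95 = (4 + 5*√(-3 + 5)) - 57*95 = (4 + 5*√2) - 5415 = -5411 + 5*√2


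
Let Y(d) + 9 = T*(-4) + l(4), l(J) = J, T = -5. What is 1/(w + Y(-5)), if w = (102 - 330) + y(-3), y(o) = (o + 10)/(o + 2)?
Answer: -1/220 ≈ -0.0045455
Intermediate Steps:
y(o) = (10 + o)/(2 + o)
w = -235 (w = (102 - 330) + (10 - 3)/(2 - 3) = -228 + 7/(-1) = -228 - 1*7 = -228 - 7 = -235)
Y(d) = 15 (Y(d) = -9 + (-5*(-4) + 4) = -9 + (20 + 4) = -9 + 24 = 15)
1/(w + Y(-5)) = 1/(-235 + 15) = 1/(-220) = -1/220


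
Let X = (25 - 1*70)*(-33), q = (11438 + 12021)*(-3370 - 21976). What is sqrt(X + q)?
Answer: I*sqrt(594590329) ≈ 24384.0*I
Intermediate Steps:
q = -594591814 (q = 23459*(-25346) = -594591814)
X = 1485 (X = (25 - 70)*(-33) = -45*(-33) = 1485)
sqrt(X + q) = sqrt(1485 - 594591814) = sqrt(-594590329) = I*sqrt(594590329)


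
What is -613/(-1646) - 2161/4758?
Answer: -160088/1957917 ≈ -0.081764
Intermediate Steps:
-613/(-1646) - 2161/4758 = -613*(-1/1646) - 2161*1/4758 = 613/1646 - 2161/4758 = -160088/1957917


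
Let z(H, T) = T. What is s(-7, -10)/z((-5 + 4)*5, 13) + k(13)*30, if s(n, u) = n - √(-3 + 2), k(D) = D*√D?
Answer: -7/13 + 390*√13 - I/13 ≈ 1405.6 - 0.076923*I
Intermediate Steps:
k(D) = D^(3/2)
s(n, u) = n - I (s(n, u) = n - √(-1) = n - I)
s(-7, -10)/z((-5 + 4)*5, 13) + k(13)*30 = (-7 - I)/13 + 13^(3/2)*30 = (-7 - I)*(1/13) + (13*√13)*30 = (-7/13 - I/13) + 390*√13 = -7/13 + 390*√13 - I/13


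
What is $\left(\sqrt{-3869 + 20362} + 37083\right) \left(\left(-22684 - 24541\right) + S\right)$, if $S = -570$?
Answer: $-1772381985 - 47795 \sqrt{16493} \approx -1.7785 \cdot 10^{9}$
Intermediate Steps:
$\left(\sqrt{-3869 + 20362} + 37083\right) \left(\left(-22684 - 24541\right) + S\right) = \left(\sqrt{-3869 + 20362} + 37083\right) \left(\left(-22684 - 24541\right) - 570\right) = \left(\sqrt{16493} + 37083\right) \left(-47225 - 570\right) = \left(37083 + \sqrt{16493}\right) \left(-47795\right) = -1772381985 - 47795 \sqrt{16493}$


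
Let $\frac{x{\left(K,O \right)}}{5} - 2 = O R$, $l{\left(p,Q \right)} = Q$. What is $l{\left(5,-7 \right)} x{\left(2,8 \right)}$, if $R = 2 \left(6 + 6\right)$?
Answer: $-6790$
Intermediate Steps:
$R = 24$ ($R = 2 \cdot 12 = 24$)
$x{\left(K,O \right)} = 10 + 120 O$ ($x{\left(K,O \right)} = 10 + 5 O 24 = 10 + 5 \cdot 24 O = 10 + 120 O$)
$l{\left(5,-7 \right)} x{\left(2,8 \right)} = - 7 \left(10 + 120 \cdot 8\right) = - 7 \left(10 + 960\right) = \left(-7\right) 970 = -6790$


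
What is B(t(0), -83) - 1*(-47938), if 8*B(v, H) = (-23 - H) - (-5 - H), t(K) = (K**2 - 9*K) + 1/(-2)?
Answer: 191743/4 ≈ 47936.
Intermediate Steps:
t(K) = -1/2 + K**2 - 9*K (t(K) = (K**2 - 9*K) - 1/2 = -1/2 + K**2 - 9*K)
B(v, H) = -9/4 (B(v, H) = ((-23 - H) - (-5 - H))/8 = ((-23 - H) + (5 + H))/8 = (1/8)*(-18) = -9/4)
B(t(0), -83) - 1*(-47938) = -9/4 - 1*(-47938) = -9/4 + 47938 = 191743/4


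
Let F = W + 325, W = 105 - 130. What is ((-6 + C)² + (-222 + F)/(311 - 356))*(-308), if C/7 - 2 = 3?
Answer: -3877412/15 ≈ -2.5849e+5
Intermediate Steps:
W = -25
C = 35 (C = 14 + 7*3 = 14 + 21 = 35)
F = 300 (F = -25 + 325 = 300)
((-6 + C)² + (-222 + F)/(311 - 356))*(-308) = ((-6 + 35)² + (-222 + 300)/(311 - 356))*(-308) = (29² + 78/(-45))*(-308) = (841 + 78*(-1/45))*(-308) = (841 - 26/15)*(-308) = (12589/15)*(-308) = -3877412/15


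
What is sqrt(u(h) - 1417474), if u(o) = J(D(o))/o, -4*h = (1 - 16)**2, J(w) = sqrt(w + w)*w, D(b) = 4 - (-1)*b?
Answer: sqrt(-1275726600 + 418*I*sqrt(418))/30 ≈ 0.0039878 + 1190.6*I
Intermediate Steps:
D(b) = 4 + b
J(w) = sqrt(2)*w**(3/2) (J(w) = sqrt(2*w)*w = (sqrt(2)*sqrt(w))*w = sqrt(2)*w**(3/2))
h = -225/4 (h = -(1 - 16)**2/4 = -1/4*(-15)**2 = -1/4*225 = -225/4 ≈ -56.250)
u(o) = sqrt(2)*(4 + o)**(3/2)/o (u(o) = (sqrt(2)*(4 + o)**(3/2))/o = sqrt(2)*(4 + o)**(3/2)/o)
sqrt(u(h) - 1417474) = sqrt(sqrt(2)*(4 - 225/4)**(3/2)/(-225/4) - 1417474) = sqrt(sqrt(2)*(-4/225)*(-209/4)**(3/2) - 1417474) = sqrt(sqrt(2)*(-4/225)*(-209*I*sqrt(209)/8) - 1417474) = sqrt(209*I*sqrt(418)/450 - 1417474) = sqrt(-1417474 + 209*I*sqrt(418)/450)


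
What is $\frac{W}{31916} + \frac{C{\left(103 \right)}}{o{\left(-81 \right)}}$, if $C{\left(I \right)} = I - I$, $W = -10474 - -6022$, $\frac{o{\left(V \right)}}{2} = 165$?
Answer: $- \frac{1113}{7979} \approx -0.13949$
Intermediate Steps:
$o{\left(V \right)} = 330$ ($o{\left(V \right)} = 2 \cdot 165 = 330$)
$W = -4452$ ($W = -10474 + 6022 = -4452$)
$C{\left(I \right)} = 0$
$\frac{W}{31916} + \frac{C{\left(103 \right)}}{o{\left(-81 \right)}} = - \frac{4452}{31916} + \frac{0}{330} = \left(-4452\right) \frac{1}{31916} + 0 \cdot \frac{1}{330} = - \frac{1113}{7979} + 0 = - \frac{1113}{7979}$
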